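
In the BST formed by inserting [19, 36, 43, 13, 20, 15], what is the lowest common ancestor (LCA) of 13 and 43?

Tree insertion order: [19, 36, 43, 13, 20, 15]
Tree (level-order array): [19, 13, 36, None, 15, 20, 43]
In a BST, the LCA of p=13, q=43 is the first node v on the
root-to-leaf path with p <= v <= q (go left if both < v, right if both > v).
Walk from root:
  at 19: 13 <= 19 <= 43, this is the LCA
LCA = 19


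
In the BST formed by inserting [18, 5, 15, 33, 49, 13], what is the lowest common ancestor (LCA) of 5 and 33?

Tree insertion order: [18, 5, 15, 33, 49, 13]
Tree (level-order array): [18, 5, 33, None, 15, None, 49, 13]
In a BST, the LCA of p=5, q=33 is the first node v on the
root-to-leaf path with p <= v <= q (go left if both < v, right if both > v).
Walk from root:
  at 18: 5 <= 18 <= 33, this is the LCA
LCA = 18


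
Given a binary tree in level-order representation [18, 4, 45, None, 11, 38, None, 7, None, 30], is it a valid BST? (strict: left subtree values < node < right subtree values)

Level-order array: [18, 4, 45, None, 11, 38, None, 7, None, 30]
Validate using subtree bounds (lo, hi): at each node, require lo < value < hi,
then recurse left with hi=value and right with lo=value.
Preorder trace (stopping at first violation):
  at node 18 with bounds (-inf, +inf): OK
  at node 4 with bounds (-inf, 18): OK
  at node 11 with bounds (4, 18): OK
  at node 7 with bounds (4, 11): OK
  at node 45 with bounds (18, +inf): OK
  at node 38 with bounds (18, 45): OK
  at node 30 with bounds (18, 38): OK
No violation found at any node.
Result: Valid BST


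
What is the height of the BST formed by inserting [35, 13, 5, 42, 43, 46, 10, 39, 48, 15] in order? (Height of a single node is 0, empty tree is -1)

Insertion order: [35, 13, 5, 42, 43, 46, 10, 39, 48, 15]
Tree (level-order array): [35, 13, 42, 5, 15, 39, 43, None, 10, None, None, None, None, None, 46, None, None, None, 48]
Compute height bottom-up (empty subtree = -1):
  height(10) = 1 + max(-1, -1) = 0
  height(5) = 1 + max(-1, 0) = 1
  height(15) = 1 + max(-1, -1) = 0
  height(13) = 1 + max(1, 0) = 2
  height(39) = 1 + max(-1, -1) = 0
  height(48) = 1 + max(-1, -1) = 0
  height(46) = 1 + max(-1, 0) = 1
  height(43) = 1 + max(-1, 1) = 2
  height(42) = 1 + max(0, 2) = 3
  height(35) = 1 + max(2, 3) = 4
Height = 4


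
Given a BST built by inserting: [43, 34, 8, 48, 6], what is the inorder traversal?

Tree insertion order: [43, 34, 8, 48, 6]
Tree (level-order array): [43, 34, 48, 8, None, None, None, 6]
Inorder traversal: [6, 8, 34, 43, 48]


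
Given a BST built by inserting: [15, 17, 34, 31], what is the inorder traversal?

Tree insertion order: [15, 17, 34, 31]
Tree (level-order array): [15, None, 17, None, 34, 31]
Inorder traversal: [15, 17, 31, 34]


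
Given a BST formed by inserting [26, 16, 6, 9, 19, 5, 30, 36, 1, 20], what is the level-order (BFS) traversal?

Tree insertion order: [26, 16, 6, 9, 19, 5, 30, 36, 1, 20]
Tree (level-order array): [26, 16, 30, 6, 19, None, 36, 5, 9, None, 20, None, None, 1]
BFS from the root, enqueuing left then right child of each popped node:
  queue [26] -> pop 26, enqueue [16, 30], visited so far: [26]
  queue [16, 30] -> pop 16, enqueue [6, 19], visited so far: [26, 16]
  queue [30, 6, 19] -> pop 30, enqueue [36], visited so far: [26, 16, 30]
  queue [6, 19, 36] -> pop 6, enqueue [5, 9], visited so far: [26, 16, 30, 6]
  queue [19, 36, 5, 9] -> pop 19, enqueue [20], visited so far: [26, 16, 30, 6, 19]
  queue [36, 5, 9, 20] -> pop 36, enqueue [none], visited so far: [26, 16, 30, 6, 19, 36]
  queue [5, 9, 20] -> pop 5, enqueue [1], visited so far: [26, 16, 30, 6, 19, 36, 5]
  queue [9, 20, 1] -> pop 9, enqueue [none], visited so far: [26, 16, 30, 6, 19, 36, 5, 9]
  queue [20, 1] -> pop 20, enqueue [none], visited so far: [26, 16, 30, 6, 19, 36, 5, 9, 20]
  queue [1] -> pop 1, enqueue [none], visited so far: [26, 16, 30, 6, 19, 36, 5, 9, 20, 1]
Result: [26, 16, 30, 6, 19, 36, 5, 9, 20, 1]


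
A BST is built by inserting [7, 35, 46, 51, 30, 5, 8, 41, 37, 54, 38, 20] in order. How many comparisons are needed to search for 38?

Search path for 38: 7 -> 35 -> 46 -> 41 -> 37 -> 38
Found: True
Comparisons: 6


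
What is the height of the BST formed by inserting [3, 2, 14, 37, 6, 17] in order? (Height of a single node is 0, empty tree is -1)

Insertion order: [3, 2, 14, 37, 6, 17]
Tree (level-order array): [3, 2, 14, None, None, 6, 37, None, None, 17]
Compute height bottom-up (empty subtree = -1):
  height(2) = 1 + max(-1, -1) = 0
  height(6) = 1 + max(-1, -1) = 0
  height(17) = 1 + max(-1, -1) = 0
  height(37) = 1 + max(0, -1) = 1
  height(14) = 1 + max(0, 1) = 2
  height(3) = 1 + max(0, 2) = 3
Height = 3


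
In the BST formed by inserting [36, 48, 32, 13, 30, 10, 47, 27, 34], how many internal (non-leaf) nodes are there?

Tree built from: [36, 48, 32, 13, 30, 10, 47, 27, 34]
Tree (level-order array): [36, 32, 48, 13, 34, 47, None, 10, 30, None, None, None, None, None, None, 27]
Rule: An internal node has at least one child.
Per-node child counts:
  node 36: 2 child(ren)
  node 32: 2 child(ren)
  node 13: 2 child(ren)
  node 10: 0 child(ren)
  node 30: 1 child(ren)
  node 27: 0 child(ren)
  node 34: 0 child(ren)
  node 48: 1 child(ren)
  node 47: 0 child(ren)
Matching nodes: [36, 32, 13, 30, 48]
Count of internal (non-leaf) nodes: 5


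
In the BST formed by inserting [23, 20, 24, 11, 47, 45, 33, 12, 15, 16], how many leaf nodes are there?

Tree built from: [23, 20, 24, 11, 47, 45, 33, 12, 15, 16]
Tree (level-order array): [23, 20, 24, 11, None, None, 47, None, 12, 45, None, None, 15, 33, None, None, 16]
Rule: A leaf has 0 children.
Per-node child counts:
  node 23: 2 child(ren)
  node 20: 1 child(ren)
  node 11: 1 child(ren)
  node 12: 1 child(ren)
  node 15: 1 child(ren)
  node 16: 0 child(ren)
  node 24: 1 child(ren)
  node 47: 1 child(ren)
  node 45: 1 child(ren)
  node 33: 0 child(ren)
Matching nodes: [16, 33]
Count of leaf nodes: 2


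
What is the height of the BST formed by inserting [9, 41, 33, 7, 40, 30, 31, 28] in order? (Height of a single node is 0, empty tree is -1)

Insertion order: [9, 41, 33, 7, 40, 30, 31, 28]
Tree (level-order array): [9, 7, 41, None, None, 33, None, 30, 40, 28, 31]
Compute height bottom-up (empty subtree = -1):
  height(7) = 1 + max(-1, -1) = 0
  height(28) = 1 + max(-1, -1) = 0
  height(31) = 1 + max(-1, -1) = 0
  height(30) = 1 + max(0, 0) = 1
  height(40) = 1 + max(-1, -1) = 0
  height(33) = 1 + max(1, 0) = 2
  height(41) = 1 + max(2, -1) = 3
  height(9) = 1 + max(0, 3) = 4
Height = 4


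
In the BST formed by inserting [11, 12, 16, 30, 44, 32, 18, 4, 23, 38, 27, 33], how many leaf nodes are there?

Tree built from: [11, 12, 16, 30, 44, 32, 18, 4, 23, 38, 27, 33]
Tree (level-order array): [11, 4, 12, None, None, None, 16, None, 30, 18, 44, None, 23, 32, None, None, 27, None, 38, None, None, 33]
Rule: A leaf has 0 children.
Per-node child counts:
  node 11: 2 child(ren)
  node 4: 0 child(ren)
  node 12: 1 child(ren)
  node 16: 1 child(ren)
  node 30: 2 child(ren)
  node 18: 1 child(ren)
  node 23: 1 child(ren)
  node 27: 0 child(ren)
  node 44: 1 child(ren)
  node 32: 1 child(ren)
  node 38: 1 child(ren)
  node 33: 0 child(ren)
Matching nodes: [4, 27, 33]
Count of leaf nodes: 3


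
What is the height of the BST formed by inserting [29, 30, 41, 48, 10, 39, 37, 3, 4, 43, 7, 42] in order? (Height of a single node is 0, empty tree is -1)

Insertion order: [29, 30, 41, 48, 10, 39, 37, 3, 4, 43, 7, 42]
Tree (level-order array): [29, 10, 30, 3, None, None, 41, None, 4, 39, 48, None, 7, 37, None, 43, None, None, None, None, None, 42]
Compute height bottom-up (empty subtree = -1):
  height(7) = 1 + max(-1, -1) = 0
  height(4) = 1 + max(-1, 0) = 1
  height(3) = 1 + max(-1, 1) = 2
  height(10) = 1 + max(2, -1) = 3
  height(37) = 1 + max(-1, -1) = 0
  height(39) = 1 + max(0, -1) = 1
  height(42) = 1 + max(-1, -1) = 0
  height(43) = 1 + max(0, -1) = 1
  height(48) = 1 + max(1, -1) = 2
  height(41) = 1 + max(1, 2) = 3
  height(30) = 1 + max(-1, 3) = 4
  height(29) = 1 + max(3, 4) = 5
Height = 5


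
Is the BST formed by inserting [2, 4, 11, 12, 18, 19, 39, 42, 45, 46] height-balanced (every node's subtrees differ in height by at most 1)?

Tree (level-order array): [2, None, 4, None, 11, None, 12, None, 18, None, 19, None, 39, None, 42, None, 45, None, 46]
Definition: a tree is height-balanced if, at every node, |h(left) - h(right)| <= 1 (empty subtree has height -1).
Bottom-up per-node check:
  node 46: h_left=-1, h_right=-1, diff=0 [OK], height=0
  node 45: h_left=-1, h_right=0, diff=1 [OK], height=1
  node 42: h_left=-1, h_right=1, diff=2 [FAIL (|-1-1|=2 > 1)], height=2
  node 39: h_left=-1, h_right=2, diff=3 [FAIL (|-1-2|=3 > 1)], height=3
  node 19: h_left=-1, h_right=3, diff=4 [FAIL (|-1-3|=4 > 1)], height=4
  node 18: h_left=-1, h_right=4, diff=5 [FAIL (|-1-4|=5 > 1)], height=5
  node 12: h_left=-1, h_right=5, diff=6 [FAIL (|-1-5|=6 > 1)], height=6
  node 11: h_left=-1, h_right=6, diff=7 [FAIL (|-1-6|=7 > 1)], height=7
  node 4: h_left=-1, h_right=7, diff=8 [FAIL (|-1-7|=8 > 1)], height=8
  node 2: h_left=-1, h_right=8, diff=9 [FAIL (|-1-8|=9 > 1)], height=9
Node 42 violates the condition: |-1 - 1| = 2 > 1.
Result: Not balanced


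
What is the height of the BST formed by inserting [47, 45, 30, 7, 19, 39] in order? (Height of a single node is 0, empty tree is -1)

Insertion order: [47, 45, 30, 7, 19, 39]
Tree (level-order array): [47, 45, None, 30, None, 7, 39, None, 19]
Compute height bottom-up (empty subtree = -1):
  height(19) = 1 + max(-1, -1) = 0
  height(7) = 1 + max(-1, 0) = 1
  height(39) = 1 + max(-1, -1) = 0
  height(30) = 1 + max(1, 0) = 2
  height(45) = 1 + max(2, -1) = 3
  height(47) = 1 + max(3, -1) = 4
Height = 4


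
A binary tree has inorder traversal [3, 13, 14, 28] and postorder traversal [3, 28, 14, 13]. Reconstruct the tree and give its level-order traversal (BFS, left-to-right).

Inorder:   [3, 13, 14, 28]
Postorder: [3, 28, 14, 13]
Algorithm: postorder visits root last, so walk postorder right-to-left;
each value is the root of the current inorder slice — split it at that
value, recurse on the right subtree first, then the left.
Recursive splits:
  root=13; inorder splits into left=[3], right=[14, 28]
  root=14; inorder splits into left=[], right=[28]
  root=28; inorder splits into left=[], right=[]
  root=3; inorder splits into left=[], right=[]
Reconstructed level-order: [13, 3, 14, 28]


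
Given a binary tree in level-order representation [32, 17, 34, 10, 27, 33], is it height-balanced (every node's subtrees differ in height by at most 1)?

Tree (level-order array): [32, 17, 34, 10, 27, 33]
Definition: a tree is height-balanced if, at every node, |h(left) - h(right)| <= 1 (empty subtree has height -1).
Bottom-up per-node check:
  node 10: h_left=-1, h_right=-1, diff=0 [OK], height=0
  node 27: h_left=-1, h_right=-1, diff=0 [OK], height=0
  node 17: h_left=0, h_right=0, diff=0 [OK], height=1
  node 33: h_left=-1, h_right=-1, diff=0 [OK], height=0
  node 34: h_left=0, h_right=-1, diff=1 [OK], height=1
  node 32: h_left=1, h_right=1, diff=0 [OK], height=2
All nodes satisfy the balance condition.
Result: Balanced


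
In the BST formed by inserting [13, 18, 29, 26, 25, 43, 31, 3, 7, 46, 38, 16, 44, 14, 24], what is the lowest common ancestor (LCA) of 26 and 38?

Tree insertion order: [13, 18, 29, 26, 25, 43, 31, 3, 7, 46, 38, 16, 44, 14, 24]
Tree (level-order array): [13, 3, 18, None, 7, 16, 29, None, None, 14, None, 26, 43, None, None, 25, None, 31, 46, 24, None, None, 38, 44]
In a BST, the LCA of p=26, q=38 is the first node v on the
root-to-leaf path with p <= v <= q (go left if both < v, right if both > v).
Walk from root:
  at 13: both 26 and 38 > 13, go right
  at 18: both 26 and 38 > 18, go right
  at 29: 26 <= 29 <= 38, this is the LCA
LCA = 29


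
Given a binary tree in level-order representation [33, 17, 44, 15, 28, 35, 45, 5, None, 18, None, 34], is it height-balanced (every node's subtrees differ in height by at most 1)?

Tree (level-order array): [33, 17, 44, 15, 28, 35, 45, 5, None, 18, None, 34]
Definition: a tree is height-balanced if, at every node, |h(left) - h(right)| <= 1 (empty subtree has height -1).
Bottom-up per-node check:
  node 5: h_left=-1, h_right=-1, diff=0 [OK], height=0
  node 15: h_left=0, h_right=-1, diff=1 [OK], height=1
  node 18: h_left=-1, h_right=-1, diff=0 [OK], height=0
  node 28: h_left=0, h_right=-1, diff=1 [OK], height=1
  node 17: h_left=1, h_right=1, diff=0 [OK], height=2
  node 34: h_left=-1, h_right=-1, diff=0 [OK], height=0
  node 35: h_left=0, h_right=-1, diff=1 [OK], height=1
  node 45: h_left=-1, h_right=-1, diff=0 [OK], height=0
  node 44: h_left=1, h_right=0, diff=1 [OK], height=2
  node 33: h_left=2, h_right=2, diff=0 [OK], height=3
All nodes satisfy the balance condition.
Result: Balanced


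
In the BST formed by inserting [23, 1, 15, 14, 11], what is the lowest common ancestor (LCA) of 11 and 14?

Tree insertion order: [23, 1, 15, 14, 11]
Tree (level-order array): [23, 1, None, None, 15, 14, None, 11]
In a BST, the LCA of p=11, q=14 is the first node v on the
root-to-leaf path with p <= v <= q (go left if both < v, right if both > v).
Walk from root:
  at 23: both 11 and 14 < 23, go left
  at 1: both 11 and 14 > 1, go right
  at 15: both 11 and 14 < 15, go left
  at 14: 11 <= 14 <= 14, this is the LCA
LCA = 14


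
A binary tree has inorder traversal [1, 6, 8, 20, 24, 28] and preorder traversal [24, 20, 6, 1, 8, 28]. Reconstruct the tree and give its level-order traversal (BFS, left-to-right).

Inorder:  [1, 6, 8, 20, 24, 28]
Preorder: [24, 20, 6, 1, 8, 28]
Algorithm: preorder visits root first, so consume preorder in order;
for each root, split the current inorder slice at that value into
left-subtree inorder and right-subtree inorder, then recurse.
Recursive splits:
  root=24; inorder splits into left=[1, 6, 8, 20], right=[28]
  root=20; inorder splits into left=[1, 6, 8], right=[]
  root=6; inorder splits into left=[1], right=[8]
  root=1; inorder splits into left=[], right=[]
  root=8; inorder splits into left=[], right=[]
  root=28; inorder splits into left=[], right=[]
Reconstructed level-order: [24, 20, 28, 6, 1, 8]


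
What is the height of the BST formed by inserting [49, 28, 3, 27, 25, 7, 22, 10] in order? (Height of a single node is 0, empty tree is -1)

Insertion order: [49, 28, 3, 27, 25, 7, 22, 10]
Tree (level-order array): [49, 28, None, 3, None, None, 27, 25, None, 7, None, None, 22, 10]
Compute height bottom-up (empty subtree = -1):
  height(10) = 1 + max(-1, -1) = 0
  height(22) = 1 + max(0, -1) = 1
  height(7) = 1 + max(-1, 1) = 2
  height(25) = 1 + max(2, -1) = 3
  height(27) = 1 + max(3, -1) = 4
  height(3) = 1 + max(-1, 4) = 5
  height(28) = 1 + max(5, -1) = 6
  height(49) = 1 + max(6, -1) = 7
Height = 7


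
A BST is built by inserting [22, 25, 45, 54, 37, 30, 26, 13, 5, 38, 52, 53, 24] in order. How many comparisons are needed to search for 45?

Search path for 45: 22 -> 25 -> 45
Found: True
Comparisons: 3


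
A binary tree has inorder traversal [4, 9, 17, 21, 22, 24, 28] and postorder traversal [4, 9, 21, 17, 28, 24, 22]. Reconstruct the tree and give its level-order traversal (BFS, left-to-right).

Inorder:   [4, 9, 17, 21, 22, 24, 28]
Postorder: [4, 9, 21, 17, 28, 24, 22]
Algorithm: postorder visits root last, so walk postorder right-to-left;
each value is the root of the current inorder slice — split it at that
value, recurse on the right subtree first, then the left.
Recursive splits:
  root=22; inorder splits into left=[4, 9, 17, 21], right=[24, 28]
  root=24; inorder splits into left=[], right=[28]
  root=28; inorder splits into left=[], right=[]
  root=17; inorder splits into left=[4, 9], right=[21]
  root=21; inorder splits into left=[], right=[]
  root=9; inorder splits into left=[4], right=[]
  root=4; inorder splits into left=[], right=[]
Reconstructed level-order: [22, 17, 24, 9, 21, 28, 4]


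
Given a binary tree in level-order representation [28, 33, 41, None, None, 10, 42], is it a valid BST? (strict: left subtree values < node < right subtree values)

Level-order array: [28, 33, 41, None, None, 10, 42]
Validate using subtree bounds (lo, hi): at each node, require lo < value < hi,
then recurse left with hi=value and right with lo=value.
Preorder trace (stopping at first violation):
  at node 28 with bounds (-inf, +inf): OK
  at node 33 with bounds (-inf, 28): VIOLATION
Node 33 violates its bound: not (-inf < 33 < 28).
Result: Not a valid BST


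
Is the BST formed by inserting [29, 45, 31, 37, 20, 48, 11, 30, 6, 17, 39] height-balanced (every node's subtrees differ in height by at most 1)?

Tree (level-order array): [29, 20, 45, 11, None, 31, 48, 6, 17, 30, 37, None, None, None, None, None, None, None, None, None, 39]
Definition: a tree is height-balanced if, at every node, |h(left) - h(right)| <= 1 (empty subtree has height -1).
Bottom-up per-node check:
  node 6: h_left=-1, h_right=-1, diff=0 [OK], height=0
  node 17: h_left=-1, h_right=-1, diff=0 [OK], height=0
  node 11: h_left=0, h_right=0, diff=0 [OK], height=1
  node 20: h_left=1, h_right=-1, diff=2 [FAIL (|1--1|=2 > 1)], height=2
  node 30: h_left=-1, h_right=-1, diff=0 [OK], height=0
  node 39: h_left=-1, h_right=-1, diff=0 [OK], height=0
  node 37: h_left=-1, h_right=0, diff=1 [OK], height=1
  node 31: h_left=0, h_right=1, diff=1 [OK], height=2
  node 48: h_left=-1, h_right=-1, diff=0 [OK], height=0
  node 45: h_left=2, h_right=0, diff=2 [FAIL (|2-0|=2 > 1)], height=3
  node 29: h_left=2, h_right=3, diff=1 [OK], height=4
Node 20 violates the condition: |1 - -1| = 2 > 1.
Result: Not balanced


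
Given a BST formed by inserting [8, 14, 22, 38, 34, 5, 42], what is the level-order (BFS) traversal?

Tree insertion order: [8, 14, 22, 38, 34, 5, 42]
Tree (level-order array): [8, 5, 14, None, None, None, 22, None, 38, 34, 42]
BFS from the root, enqueuing left then right child of each popped node:
  queue [8] -> pop 8, enqueue [5, 14], visited so far: [8]
  queue [5, 14] -> pop 5, enqueue [none], visited so far: [8, 5]
  queue [14] -> pop 14, enqueue [22], visited so far: [8, 5, 14]
  queue [22] -> pop 22, enqueue [38], visited so far: [8, 5, 14, 22]
  queue [38] -> pop 38, enqueue [34, 42], visited so far: [8, 5, 14, 22, 38]
  queue [34, 42] -> pop 34, enqueue [none], visited so far: [8, 5, 14, 22, 38, 34]
  queue [42] -> pop 42, enqueue [none], visited so far: [8, 5, 14, 22, 38, 34, 42]
Result: [8, 5, 14, 22, 38, 34, 42]


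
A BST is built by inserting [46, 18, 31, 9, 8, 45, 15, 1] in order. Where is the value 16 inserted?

Starting tree (level order): [46, 18, None, 9, 31, 8, 15, None, 45, 1]
Insertion path: 46 -> 18 -> 9 -> 15
Result: insert 16 as right child of 15
Final tree (level order): [46, 18, None, 9, 31, 8, 15, None, 45, 1, None, None, 16]


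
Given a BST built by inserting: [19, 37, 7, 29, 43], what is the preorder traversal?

Tree insertion order: [19, 37, 7, 29, 43]
Tree (level-order array): [19, 7, 37, None, None, 29, 43]
Preorder traversal: [19, 7, 37, 29, 43]


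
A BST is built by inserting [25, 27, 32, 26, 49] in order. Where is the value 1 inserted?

Starting tree (level order): [25, None, 27, 26, 32, None, None, None, 49]
Insertion path: 25
Result: insert 1 as left child of 25
Final tree (level order): [25, 1, 27, None, None, 26, 32, None, None, None, 49]


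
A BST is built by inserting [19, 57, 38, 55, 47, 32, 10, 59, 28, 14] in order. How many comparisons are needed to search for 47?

Search path for 47: 19 -> 57 -> 38 -> 55 -> 47
Found: True
Comparisons: 5


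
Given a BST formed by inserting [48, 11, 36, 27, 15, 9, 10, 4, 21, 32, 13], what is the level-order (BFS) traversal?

Tree insertion order: [48, 11, 36, 27, 15, 9, 10, 4, 21, 32, 13]
Tree (level-order array): [48, 11, None, 9, 36, 4, 10, 27, None, None, None, None, None, 15, 32, 13, 21]
BFS from the root, enqueuing left then right child of each popped node:
  queue [48] -> pop 48, enqueue [11], visited so far: [48]
  queue [11] -> pop 11, enqueue [9, 36], visited so far: [48, 11]
  queue [9, 36] -> pop 9, enqueue [4, 10], visited so far: [48, 11, 9]
  queue [36, 4, 10] -> pop 36, enqueue [27], visited so far: [48, 11, 9, 36]
  queue [4, 10, 27] -> pop 4, enqueue [none], visited so far: [48, 11, 9, 36, 4]
  queue [10, 27] -> pop 10, enqueue [none], visited so far: [48, 11, 9, 36, 4, 10]
  queue [27] -> pop 27, enqueue [15, 32], visited so far: [48, 11, 9, 36, 4, 10, 27]
  queue [15, 32] -> pop 15, enqueue [13, 21], visited so far: [48, 11, 9, 36, 4, 10, 27, 15]
  queue [32, 13, 21] -> pop 32, enqueue [none], visited so far: [48, 11, 9, 36, 4, 10, 27, 15, 32]
  queue [13, 21] -> pop 13, enqueue [none], visited so far: [48, 11, 9, 36, 4, 10, 27, 15, 32, 13]
  queue [21] -> pop 21, enqueue [none], visited so far: [48, 11, 9, 36, 4, 10, 27, 15, 32, 13, 21]
Result: [48, 11, 9, 36, 4, 10, 27, 15, 32, 13, 21]


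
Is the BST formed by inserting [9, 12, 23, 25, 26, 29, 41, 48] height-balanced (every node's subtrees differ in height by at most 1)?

Tree (level-order array): [9, None, 12, None, 23, None, 25, None, 26, None, 29, None, 41, None, 48]
Definition: a tree is height-balanced if, at every node, |h(left) - h(right)| <= 1 (empty subtree has height -1).
Bottom-up per-node check:
  node 48: h_left=-1, h_right=-1, diff=0 [OK], height=0
  node 41: h_left=-1, h_right=0, diff=1 [OK], height=1
  node 29: h_left=-1, h_right=1, diff=2 [FAIL (|-1-1|=2 > 1)], height=2
  node 26: h_left=-1, h_right=2, diff=3 [FAIL (|-1-2|=3 > 1)], height=3
  node 25: h_left=-1, h_right=3, diff=4 [FAIL (|-1-3|=4 > 1)], height=4
  node 23: h_left=-1, h_right=4, diff=5 [FAIL (|-1-4|=5 > 1)], height=5
  node 12: h_left=-1, h_right=5, diff=6 [FAIL (|-1-5|=6 > 1)], height=6
  node 9: h_left=-1, h_right=6, diff=7 [FAIL (|-1-6|=7 > 1)], height=7
Node 29 violates the condition: |-1 - 1| = 2 > 1.
Result: Not balanced


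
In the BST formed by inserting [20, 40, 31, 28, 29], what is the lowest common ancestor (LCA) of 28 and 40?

Tree insertion order: [20, 40, 31, 28, 29]
Tree (level-order array): [20, None, 40, 31, None, 28, None, None, 29]
In a BST, the LCA of p=28, q=40 is the first node v on the
root-to-leaf path with p <= v <= q (go left if both < v, right if both > v).
Walk from root:
  at 20: both 28 and 40 > 20, go right
  at 40: 28 <= 40 <= 40, this is the LCA
LCA = 40


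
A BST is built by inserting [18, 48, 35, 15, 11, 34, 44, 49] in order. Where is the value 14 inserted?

Starting tree (level order): [18, 15, 48, 11, None, 35, 49, None, None, 34, 44]
Insertion path: 18 -> 15 -> 11
Result: insert 14 as right child of 11
Final tree (level order): [18, 15, 48, 11, None, 35, 49, None, 14, 34, 44]


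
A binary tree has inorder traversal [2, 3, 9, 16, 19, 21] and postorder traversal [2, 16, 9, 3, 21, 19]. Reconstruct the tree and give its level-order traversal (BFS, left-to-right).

Inorder:   [2, 3, 9, 16, 19, 21]
Postorder: [2, 16, 9, 3, 21, 19]
Algorithm: postorder visits root last, so walk postorder right-to-left;
each value is the root of the current inorder slice — split it at that
value, recurse on the right subtree first, then the left.
Recursive splits:
  root=19; inorder splits into left=[2, 3, 9, 16], right=[21]
  root=21; inorder splits into left=[], right=[]
  root=3; inorder splits into left=[2], right=[9, 16]
  root=9; inorder splits into left=[], right=[16]
  root=16; inorder splits into left=[], right=[]
  root=2; inorder splits into left=[], right=[]
Reconstructed level-order: [19, 3, 21, 2, 9, 16]


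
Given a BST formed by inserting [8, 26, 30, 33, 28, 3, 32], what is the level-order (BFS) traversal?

Tree insertion order: [8, 26, 30, 33, 28, 3, 32]
Tree (level-order array): [8, 3, 26, None, None, None, 30, 28, 33, None, None, 32]
BFS from the root, enqueuing left then right child of each popped node:
  queue [8] -> pop 8, enqueue [3, 26], visited so far: [8]
  queue [3, 26] -> pop 3, enqueue [none], visited so far: [8, 3]
  queue [26] -> pop 26, enqueue [30], visited so far: [8, 3, 26]
  queue [30] -> pop 30, enqueue [28, 33], visited so far: [8, 3, 26, 30]
  queue [28, 33] -> pop 28, enqueue [none], visited so far: [8, 3, 26, 30, 28]
  queue [33] -> pop 33, enqueue [32], visited so far: [8, 3, 26, 30, 28, 33]
  queue [32] -> pop 32, enqueue [none], visited so far: [8, 3, 26, 30, 28, 33, 32]
Result: [8, 3, 26, 30, 28, 33, 32]


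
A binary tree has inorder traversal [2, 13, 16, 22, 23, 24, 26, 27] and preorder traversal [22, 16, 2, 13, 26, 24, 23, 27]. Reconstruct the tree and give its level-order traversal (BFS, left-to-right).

Inorder:  [2, 13, 16, 22, 23, 24, 26, 27]
Preorder: [22, 16, 2, 13, 26, 24, 23, 27]
Algorithm: preorder visits root first, so consume preorder in order;
for each root, split the current inorder slice at that value into
left-subtree inorder and right-subtree inorder, then recurse.
Recursive splits:
  root=22; inorder splits into left=[2, 13, 16], right=[23, 24, 26, 27]
  root=16; inorder splits into left=[2, 13], right=[]
  root=2; inorder splits into left=[], right=[13]
  root=13; inorder splits into left=[], right=[]
  root=26; inorder splits into left=[23, 24], right=[27]
  root=24; inorder splits into left=[23], right=[]
  root=23; inorder splits into left=[], right=[]
  root=27; inorder splits into left=[], right=[]
Reconstructed level-order: [22, 16, 26, 2, 24, 27, 13, 23]


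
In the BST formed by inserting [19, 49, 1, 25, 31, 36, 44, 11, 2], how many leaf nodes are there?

Tree built from: [19, 49, 1, 25, 31, 36, 44, 11, 2]
Tree (level-order array): [19, 1, 49, None, 11, 25, None, 2, None, None, 31, None, None, None, 36, None, 44]
Rule: A leaf has 0 children.
Per-node child counts:
  node 19: 2 child(ren)
  node 1: 1 child(ren)
  node 11: 1 child(ren)
  node 2: 0 child(ren)
  node 49: 1 child(ren)
  node 25: 1 child(ren)
  node 31: 1 child(ren)
  node 36: 1 child(ren)
  node 44: 0 child(ren)
Matching nodes: [2, 44]
Count of leaf nodes: 2


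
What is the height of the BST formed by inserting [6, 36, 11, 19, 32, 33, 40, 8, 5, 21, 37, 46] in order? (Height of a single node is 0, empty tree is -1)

Insertion order: [6, 36, 11, 19, 32, 33, 40, 8, 5, 21, 37, 46]
Tree (level-order array): [6, 5, 36, None, None, 11, 40, 8, 19, 37, 46, None, None, None, 32, None, None, None, None, 21, 33]
Compute height bottom-up (empty subtree = -1):
  height(5) = 1 + max(-1, -1) = 0
  height(8) = 1 + max(-1, -1) = 0
  height(21) = 1 + max(-1, -1) = 0
  height(33) = 1 + max(-1, -1) = 0
  height(32) = 1 + max(0, 0) = 1
  height(19) = 1 + max(-1, 1) = 2
  height(11) = 1 + max(0, 2) = 3
  height(37) = 1 + max(-1, -1) = 0
  height(46) = 1 + max(-1, -1) = 0
  height(40) = 1 + max(0, 0) = 1
  height(36) = 1 + max(3, 1) = 4
  height(6) = 1 + max(0, 4) = 5
Height = 5


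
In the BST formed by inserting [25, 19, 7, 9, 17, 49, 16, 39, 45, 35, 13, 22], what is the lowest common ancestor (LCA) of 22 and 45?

Tree insertion order: [25, 19, 7, 9, 17, 49, 16, 39, 45, 35, 13, 22]
Tree (level-order array): [25, 19, 49, 7, 22, 39, None, None, 9, None, None, 35, 45, None, 17, None, None, None, None, 16, None, 13]
In a BST, the LCA of p=22, q=45 is the first node v on the
root-to-leaf path with p <= v <= q (go left if both < v, right if both > v).
Walk from root:
  at 25: 22 <= 25 <= 45, this is the LCA
LCA = 25


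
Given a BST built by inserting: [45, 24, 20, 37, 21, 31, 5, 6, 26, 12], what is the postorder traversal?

Tree insertion order: [45, 24, 20, 37, 21, 31, 5, 6, 26, 12]
Tree (level-order array): [45, 24, None, 20, 37, 5, 21, 31, None, None, 6, None, None, 26, None, None, 12]
Postorder traversal: [12, 6, 5, 21, 20, 26, 31, 37, 24, 45]


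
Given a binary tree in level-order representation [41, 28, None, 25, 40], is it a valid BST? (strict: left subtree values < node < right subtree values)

Level-order array: [41, 28, None, 25, 40]
Validate using subtree bounds (lo, hi): at each node, require lo < value < hi,
then recurse left with hi=value and right with lo=value.
Preorder trace (stopping at first violation):
  at node 41 with bounds (-inf, +inf): OK
  at node 28 with bounds (-inf, 41): OK
  at node 25 with bounds (-inf, 28): OK
  at node 40 with bounds (28, 41): OK
No violation found at any node.
Result: Valid BST


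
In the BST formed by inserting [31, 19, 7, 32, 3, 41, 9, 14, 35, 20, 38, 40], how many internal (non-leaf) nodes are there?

Tree built from: [31, 19, 7, 32, 3, 41, 9, 14, 35, 20, 38, 40]
Tree (level-order array): [31, 19, 32, 7, 20, None, 41, 3, 9, None, None, 35, None, None, None, None, 14, None, 38, None, None, None, 40]
Rule: An internal node has at least one child.
Per-node child counts:
  node 31: 2 child(ren)
  node 19: 2 child(ren)
  node 7: 2 child(ren)
  node 3: 0 child(ren)
  node 9: 1 child(ren)
  node 14: 0 child(ren)
  node 20: 0 child(ren)
  node 32: 1 child(ren)
  node 41: 1 child(ren)
  node 35: 1 child(ren)
  node 38: 1 child(ren)
  node 40: 0 child(ren)
Matching nodes: [31, 19, 7, 9, 32, 41, 35, 38]
Count of internal (non-leaf) nodes: 8


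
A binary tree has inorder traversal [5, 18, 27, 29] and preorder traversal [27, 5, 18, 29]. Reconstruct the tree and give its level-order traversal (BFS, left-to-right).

Inorder:  [5, 18, 27, 29]
Preorder: [27, 5, 18, 29]
Algorithm: preorder visits root first, so consume preorder in order;
for each root, split the current inorder slice at that value into
left-subtree inorder and right-subtree inorder, then recurse.
Recursive splits:
  root=27; inorder splits into left=[5, 18], right=[29]
  root=5; inorder splits into left=[], right=[18]
  root=18; inorder splits into left=[], right=[]
  root=29; inorder splits into left=[], right=[]
Reconstructed level-order: [27, 5, 29, 18]


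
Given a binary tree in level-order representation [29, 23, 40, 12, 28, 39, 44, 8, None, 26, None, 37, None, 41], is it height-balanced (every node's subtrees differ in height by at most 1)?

Tree (level-order array): [29, 23, 40, 12, 28, 39, 44, 8, None, 26, None, 37, None, 41]
Definition: a tree is height-balanced if, at every node, |h(left) - h(right)| <= 1 (empty subtree has height -1).
Bottom-up per-node check:
  node 8: h_left=-1, h_right=-1, diff=0 [OK], height=0
  node 12: h_left=0, h_right=-1, diff=1 [OK], height=1
  node 26: h_left=-1, h_right=-1, diff=0 [OK], height=0
  node 28: h_left=0, h_right=-1, diff=1 [OK], height=1
  node 23: h_left=1, h_right=1, diff=0 [OK], height=2
  node 37: h_left=-1, h_right=-1, diff=0 [OK], height=0
  node 39: h_left=0, h_right=-1, diff=1 [OK], height=1
  node 41: h_left=-1, h_right=-1, diff=0 [OK], height=0
  node 44: h_left=0, h_right=-1, diff=1 [OK], height=1
  node 40: h_left=1, h_right=1, diff=0 [OK], height=2
  node 29: h_left=2, h_right=2, diff=0 [OK], height=3
All nodes satisfy the balance condition.
Result: Balanced


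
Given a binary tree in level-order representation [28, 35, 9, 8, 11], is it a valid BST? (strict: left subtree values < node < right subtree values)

Level-order array: [28, 35, 9, 8, 11]
Validate using subtree bounds (lo, hi): at each node, require lo < value < hi,
then recurse left with hi=value and right with lo=value.
Preorder trace (stopping at first violation):
  at node 28 with bounds (-inf, +inf): OK
  at node 35 with bounds (-inf, 28): VIOLATION
Node 35 violates its bound: not (-inf < 35 < 28).
Result: Not a valid BST


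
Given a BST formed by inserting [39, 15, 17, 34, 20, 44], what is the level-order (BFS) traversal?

Tree insertion order: [39, 15, 17, 34, 20, 44]
Tree (level-order array): [39, 15, 44, None, 17, None, None, None, 34, 20]
BFS from the root, enqueuing left then right child of each popped node:
  queue [39] -> pop 39, enqueue [15, 44], visited so far: [39]
  queue [15, 44] -> pop 15, enqueue [17], visited so far: [39, 15]
  queue [44, 17] -> pop 44, enqueue [none], visited so far: [39, 15, 44]
  queue [17] -> pop 17, enqueue [34], visited so far: [39, 15, 44, 17]
  queue [34] -> pop 34, enqueue [20], visited so far: [39, 15, 44, 17, 34]
  queue [20] -> pop 20, enqueue [none], visited so far: [39, 15, 44, 17, 34, 20]
Result: [39, 15, 44, 17, 34, 20]


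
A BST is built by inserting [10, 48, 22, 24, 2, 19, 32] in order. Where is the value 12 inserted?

Starting tree (level order): [10, 2, 48, None, None, 22, None, 19, 24, None, None, None, 32]
Insertion path: 10 -> 48 -> 22 -> 19
Result: insert 12 as left child of 19
Final tree (level order): [10, 2, 48, None, None, 22, None, 19, 24, 12, None, None, 32]


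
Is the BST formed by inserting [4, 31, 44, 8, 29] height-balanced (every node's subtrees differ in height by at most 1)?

Tree (level-order array): [4, None, 31, 8, 44, None, 29]
Definition: a tree is height-balanced if, at every node, |h(left) - h(right)| <= 1 (empty subtree has height -1).
Bottom-up per-node check:
  node 29: h_left=-1, h_right=-1, diff=0 [OK], height=0
  node 8: h_left=-1, h_right=0, diff=1 [OK], height=1
  node 44: h_left=-1, h_right=-1, diff=0 [OK], height=0
  node 31: h_left=1, h_right=0, diff=1 [OK], height=2
  node 4: h_left=-1, h_right=2, diff=3 [FAIL (|-1-2|=3 > 1)], height=3
Node 4 violates the condition: |-1 - 2| = 3 > 1.
Result: Not balanced


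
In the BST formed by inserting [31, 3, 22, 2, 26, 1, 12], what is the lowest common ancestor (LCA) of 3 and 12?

Tree insertion order: [31, 3, 22, 2, 26, 1, 12]
Tree (level-order array): [31, 3, None, 2, 22, 1, None, 12, 26]
In a BST, the LCA of p=3, q=12 is the first node v on the
root-to-leaf path with p <= v <= q (go left if both < v, right if both > v).
Walk from root:
  at 31: both 3 and 12 < 31, go left
  at 3: 3 <= 3 <= 12, this is the LCA
LCA = 3


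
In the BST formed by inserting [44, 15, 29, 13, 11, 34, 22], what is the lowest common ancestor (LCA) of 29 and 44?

Tree insertion order: [44, 15, 29, 13, 11, 34, 22]
Tree (level-order array): [44, 15, None, 13, 29, 11, None, 22, 34]
In a BST, the LCA of p=29, q=44 is the first node v on the
root-to-leaf path with p <= v <= q (go left if both < v, right if both > v).
Walk from root:
  at 44: 29 <= 44 <= 44, this is the LCA
LCA = 44


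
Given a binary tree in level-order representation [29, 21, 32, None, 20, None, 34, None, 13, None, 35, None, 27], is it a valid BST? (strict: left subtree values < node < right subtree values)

Level-order array: [29, 21, 32, None, 20, None, 34, None, 13, None, 35, None, 27]
Validate using subtree bounds (lo, hi): at each node, require lo < value < hi,
then recurse left with hi=value and right with lo=value.
Preorder trace (stopping at first violation):
  at node 29 with bounds (-inf, +inf): OK
  at node 21 with bounds (-inf, 29): OK
  at node 20 with bounds (21, 29): VIOLATION
Node 20 violates its bound: not (21 < 20 < 29).
Result: Not a valid BST


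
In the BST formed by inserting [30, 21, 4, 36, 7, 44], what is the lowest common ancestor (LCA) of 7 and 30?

Tree insertion order: [30, 21, 4, 36, 7, 44]
Tree (level-order array): [30, 21, 36, 4, None, None, 44, None, 7]
In a BST, the LCA of p=7, q=30 is the first node v on the
root-to-leaf path with p <= v <= q (go left if both < v, right if both > v).
Walk from root:
  at 30: 7 <= 30 <= 30, this is the LCA
LCA = 30


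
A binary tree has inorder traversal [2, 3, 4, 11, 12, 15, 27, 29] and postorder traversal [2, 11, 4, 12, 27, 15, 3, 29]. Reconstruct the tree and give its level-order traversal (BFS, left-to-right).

Inorder:   [2, 3, 4, 11, 12, 15, 27, 29]
Postorder: [2, 11, 4, 12, 27, 15, 3, 29]
Algorithm: postorder visits root last, so walk postorder right-to-left;
each value is the root of the current inorder slice — split it at that
value, recurse on the right subtree first, then the left.
Recursive splits:
  root=29; inorder splits into left=[2, 3, 4, 11, 12, 15, 27], right=[]
  root=3; inorder splits into left=[2], right=[4, 11, 12, 15, 27]
  root=15; inorder splits into left=[4, 11, 12], right=[27]
  root=27; inorder splits into left=[], right=[]
  root=12; inorder splits into left=[4, 11], right=[]
  root=4; inorder splits into left=[], right=[11]
  root=11; inorder splits into left=[], right=[]
  root=2; inorder splits into left=[], right=[]
Reconstructed level-order: [29, 3, 2, 15, 12, 27, 4, 11]


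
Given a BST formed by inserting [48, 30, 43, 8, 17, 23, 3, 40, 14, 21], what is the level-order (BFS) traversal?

Tree insertion order: [48, 30, 43, 8, 17, 23, 3, 40, 14, 21]
Tree (level-order array): [48, 30, None, 8, 43, 3, 17, 40, None, None, None, 14, 23, None, None, None, None, 21]
BFS from the root, enqueuing left then right child of each popped node:
  queue [48] -> pop 48, enqueue [30], visited so far: [48]
  queue [30] -> pop 30, enqueue [8, 43], visited so far: [48, 30]
  queue [8, 43] -> pop 8, enqueue [3, 17], visited so far: [48, 30, 8]
  queue [43, 3, 17] -> pop 43, enqueue [40], visited so far: [48, 30, 8, 43]
  queue [3, 17, 40] -> pop 3, enqueue [none], visited so far: [48, 30, 8, 43, 3]
  queue [17, 40] -> pop 17, enqueue [14, 23], visited so far: [48, 30, 8, 43, 3, 17]
  queue [40, 14, 23] -> pop 40, enqueue [none], visited so far: [48, 30, 8, 43, 3, 17, 40]
  queue [14, 23] -> pop 14, enqueue [none], visited so far: [48, 30, 8, 43, 3, 17, 40, 14]
  queue [23] -> pop 23, enqueue [21], visited so far: [48, 30, 8, 43, 3, 17, 40, 14, 23]
  queue [21] -> pop 21, enqueue [none], visited so far: [48, 30, 8, 43, 3, 17, 40, 14, 23, 21]
Result: [48, 30, 8, 43, 3, 17, 40, 14, 23, 21]


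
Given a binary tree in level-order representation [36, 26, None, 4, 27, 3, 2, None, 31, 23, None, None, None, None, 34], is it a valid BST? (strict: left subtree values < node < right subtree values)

Level-order array: [36, 26, None, 4, 27, 3, 2, None, 31, 23, None, None, None, None, 34]
Validate using subtree bounds (lo, hi): at each node, require lo < value < hi,
then recurse left with hi=value and right with lo=value.
Preorder trace (stopping at first violation):
  at node 36 with bounds (-inf, +inf): OK
  at node 26 with bounds (-inf, 36): OK
  at node 4 with bounds (-inf, 26): OK
  at node 3 with bounds (-inf, 4): OK
  at node 23 with bounds (-inf, 3): VIOLATION
Node 23 violates its bound: not (-inf < 23 < 3).
Result: Not a valid BST


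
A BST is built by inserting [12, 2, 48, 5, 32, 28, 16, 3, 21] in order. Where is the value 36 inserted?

Starting tree (level order): [12, 2, 48, None, 5, 32, None, 3, None, 28, None, None, None, 16, None, None, 21]
Insertion path: 12 -> 48 -> 32
Result: insert 36 as right child of 32
Final tree (level order): [12, 2, 48, None, 5, 32, None, 3, None, 28, 36, None, None, 16, None, None, None, None, 21]


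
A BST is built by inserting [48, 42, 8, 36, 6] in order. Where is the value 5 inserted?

Starting tree (level order): [48, 42, None, 8, None, 6, 36]
Insertion path: 48 -> 42 -> 8 -> 6
Result: insert 5 as left child of 6
Final tree (level order): [48, 42, None, 8, None, 6, 36, 5]


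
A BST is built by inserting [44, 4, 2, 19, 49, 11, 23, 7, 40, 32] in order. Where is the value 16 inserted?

Starting tree (level order): [44, 4, 49, 2, 19, None, None, None, None, 11, 23, 7, None, None, 40, None, None, 32]
Insertion path: 44 -> 4 -> 19 -> 11
Result: insert 16 as right child of 11
Final tree (level order): [44, 4, 49, 2, 19, None, None, None, None, 11, 23, 7, 16, None, 40, None, None, None, None, 32]


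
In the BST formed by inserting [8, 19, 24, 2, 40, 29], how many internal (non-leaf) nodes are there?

Tree built from: [8, 19, 24, 2, 40, 29]
Tree (level-order array): [8, 2, 19, None, None, None, 24, None, 40, 29]
Rule: An internal node has at least one child.
Per-node child counts:
  node 8: 2 child(ren)
  node 2: 0 child(ren)
  node 19: 1 child(ren)
  node 24: 1 child(ren)
  node 40: 1 child(ren)
  node 29: 0 child(ren)
Matching nodes: [8, 19, 24, 40]
Count of internal (non-leaf) nodes: 4


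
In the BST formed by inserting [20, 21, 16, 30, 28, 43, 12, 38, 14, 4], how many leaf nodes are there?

Tree built from: [20, 21, 16, 30, 28, 43, 12, 38, 14, 4]
Tree (level-order array): [20, 16, 21, 12, None, None, 30, 4, 14, 28, 43, None, None, None, None, None, None, 38]
Rule: A leaf has 0 children.
Per-node child counts:
  node 20: 2 child(ren)
  node 16: 1 child(ren)
  node 12: 2 child(ren)
  node 4: 0 child(ren)
  node 14: 0 child(ren)
  node 21: 1 child(ren)
  node 30: 2 child(ren)
  node 28: 0 child(ren)
  node 43: 1 child(ren)
  node 38: 0 child(ren)
Matching nodes: [4, 14, 28, 38]
Count of leaf nodes: 4
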